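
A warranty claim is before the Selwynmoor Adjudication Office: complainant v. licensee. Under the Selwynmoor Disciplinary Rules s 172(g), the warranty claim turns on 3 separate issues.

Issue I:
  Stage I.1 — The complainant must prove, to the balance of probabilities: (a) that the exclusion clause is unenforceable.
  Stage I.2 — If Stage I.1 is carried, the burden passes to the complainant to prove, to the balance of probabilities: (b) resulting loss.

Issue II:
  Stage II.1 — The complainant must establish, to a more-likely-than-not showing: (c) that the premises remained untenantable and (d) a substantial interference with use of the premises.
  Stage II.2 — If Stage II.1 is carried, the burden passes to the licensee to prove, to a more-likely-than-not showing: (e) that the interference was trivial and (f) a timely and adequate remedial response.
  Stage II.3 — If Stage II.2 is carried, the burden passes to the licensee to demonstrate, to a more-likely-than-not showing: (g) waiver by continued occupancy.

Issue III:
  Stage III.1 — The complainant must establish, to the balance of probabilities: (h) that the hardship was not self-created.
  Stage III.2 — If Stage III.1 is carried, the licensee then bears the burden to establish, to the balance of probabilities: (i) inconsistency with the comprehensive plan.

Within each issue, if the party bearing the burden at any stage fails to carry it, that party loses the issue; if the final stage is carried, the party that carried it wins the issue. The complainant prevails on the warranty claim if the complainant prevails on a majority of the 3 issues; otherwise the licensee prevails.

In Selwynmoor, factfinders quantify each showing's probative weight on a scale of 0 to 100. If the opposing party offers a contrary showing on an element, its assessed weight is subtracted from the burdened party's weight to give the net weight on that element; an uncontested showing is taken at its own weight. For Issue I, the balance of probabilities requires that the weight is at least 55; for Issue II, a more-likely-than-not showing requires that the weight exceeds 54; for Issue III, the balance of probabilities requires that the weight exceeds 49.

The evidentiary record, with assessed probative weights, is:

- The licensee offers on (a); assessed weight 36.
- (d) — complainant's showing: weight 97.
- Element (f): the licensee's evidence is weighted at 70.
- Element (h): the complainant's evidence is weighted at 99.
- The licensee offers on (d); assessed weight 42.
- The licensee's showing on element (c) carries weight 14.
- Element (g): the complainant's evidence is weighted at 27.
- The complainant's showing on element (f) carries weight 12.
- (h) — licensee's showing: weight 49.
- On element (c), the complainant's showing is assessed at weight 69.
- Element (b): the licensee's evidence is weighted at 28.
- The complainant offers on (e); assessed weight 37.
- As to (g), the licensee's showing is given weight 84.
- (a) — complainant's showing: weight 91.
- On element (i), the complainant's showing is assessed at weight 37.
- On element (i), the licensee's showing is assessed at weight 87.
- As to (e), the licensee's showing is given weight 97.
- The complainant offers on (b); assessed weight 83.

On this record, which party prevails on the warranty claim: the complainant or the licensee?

licensee

— Issue I —
Stage I.1 — burden on complainant; standard: the balance of probabilities (weight is at least 55).
    (a): 91 − 36 = 55 ≥ 55 [met]
  Stage I.1 is satisfied; the complainant continues to bear the burden.
Stage I.2 — burden on complainant; standard: the balance of probabilities (weight is at least 55).
    (b): 83 − 28 = 55 ≥ 55 [met]
  The complainant carries the last stage.
With every stage satisfied, the complainant prevails on this issue.
— Issue II —
At Stage II.1 the complainant must meet a more-likely-than-not showing (weight exceeds 54): on (c) the weight is 69 less the opposing 14 gives net 55, which does exceed 54, so (c) meets the standard; on (d) the weight is 97 less the opposing 42 gives net 55, > 54, so (d) meets the standard.
  The complainant carries Stage II.1; the licensee now bears the burden.
At Stage II.2 the licensee must meet a more-likely-than-not showing (weight exceeds 54): on (e) the weight is 97 less the opposing 37 gives net 60, which does exceed 54, so (e) meets the standard; on (f) the weight is 70 less the opposing 12 gives net 58, > 54, so (f) meets the standard.
  Stage II.2 is satisfied; the licensee continues to bear the burden.
At Stage II.3 the licensee must meet a more-likely-than-not showing (weight exceeds 54): on (g) the weight is 84 less the opposing 27 gives net 57, > 54, so (g) meets the standard.
  Stage II.3 carried; the final stage is satisfied.
Every stage carried; the licensee prevails on this issue.
— Issue III —
Stage III.1 (complainant, the balance of probabilities, weight exceeds 49): (h) net 99−49=50 > 49 — meets.
  All elements met. The burden passes to the licensee.
Stage III.2 (licensee, the balance of probabilities, weight exceeds 49): (i) net 87−37=50 > 49 — meets.
  The licensee carries the last stage.
With every stage satisfied, the licensee prevails on this issue.
Per-issue: Issue I → complainant; Issue II → licensee; Issue III → licensee. The complainant must prevail on a majority of issues; overall, the licensee prevails.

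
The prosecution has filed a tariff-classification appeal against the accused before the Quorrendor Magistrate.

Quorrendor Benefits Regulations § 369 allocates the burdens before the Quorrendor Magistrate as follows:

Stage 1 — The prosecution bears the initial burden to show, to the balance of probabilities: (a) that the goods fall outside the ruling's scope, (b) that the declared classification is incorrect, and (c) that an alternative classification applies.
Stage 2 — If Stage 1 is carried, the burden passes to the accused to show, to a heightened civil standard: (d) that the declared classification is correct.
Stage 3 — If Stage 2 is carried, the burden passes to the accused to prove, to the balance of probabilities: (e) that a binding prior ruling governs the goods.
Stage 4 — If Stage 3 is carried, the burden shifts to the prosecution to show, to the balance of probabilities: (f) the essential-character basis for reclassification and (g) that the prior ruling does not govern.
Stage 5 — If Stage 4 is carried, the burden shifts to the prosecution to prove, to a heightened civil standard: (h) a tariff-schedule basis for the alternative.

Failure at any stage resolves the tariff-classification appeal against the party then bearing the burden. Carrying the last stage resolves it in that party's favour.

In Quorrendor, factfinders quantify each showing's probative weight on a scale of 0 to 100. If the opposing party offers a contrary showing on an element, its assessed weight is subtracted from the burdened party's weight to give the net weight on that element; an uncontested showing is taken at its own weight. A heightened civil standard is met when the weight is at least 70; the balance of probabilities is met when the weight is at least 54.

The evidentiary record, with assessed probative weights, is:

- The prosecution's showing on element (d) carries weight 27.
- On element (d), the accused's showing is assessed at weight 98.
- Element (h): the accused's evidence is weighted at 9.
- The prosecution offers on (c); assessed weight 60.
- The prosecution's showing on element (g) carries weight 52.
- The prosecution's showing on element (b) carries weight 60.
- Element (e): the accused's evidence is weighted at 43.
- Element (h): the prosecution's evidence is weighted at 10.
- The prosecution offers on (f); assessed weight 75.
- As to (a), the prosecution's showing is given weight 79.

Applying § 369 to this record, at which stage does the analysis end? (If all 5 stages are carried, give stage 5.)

Stage 1 — burden on prosecution; standard: the balance of probabilities (weight is at least 54).
    (a): 79 ≥ 54 [met]
    (b): 60 ≥ 54 [met]
    (c): 60 ≥ 54 [met]
  Stage 1 is satisfied; the onus moves to the accused.
Stage 2 — burden on accused; standard: a heightened civil standard (weight is at least 70).
    (d): 98 − 27 = 71 ≥ 70 [met]
  All elements met. The accused retains the burden for Stage 3.
Stage 3 — burden on accused; standard: the balance of probabilities (weight is at least 54).
    (e): 43 < 54 [not met]
  The accused does not carry Stage 3.
So the prosecution prevails.

stage 3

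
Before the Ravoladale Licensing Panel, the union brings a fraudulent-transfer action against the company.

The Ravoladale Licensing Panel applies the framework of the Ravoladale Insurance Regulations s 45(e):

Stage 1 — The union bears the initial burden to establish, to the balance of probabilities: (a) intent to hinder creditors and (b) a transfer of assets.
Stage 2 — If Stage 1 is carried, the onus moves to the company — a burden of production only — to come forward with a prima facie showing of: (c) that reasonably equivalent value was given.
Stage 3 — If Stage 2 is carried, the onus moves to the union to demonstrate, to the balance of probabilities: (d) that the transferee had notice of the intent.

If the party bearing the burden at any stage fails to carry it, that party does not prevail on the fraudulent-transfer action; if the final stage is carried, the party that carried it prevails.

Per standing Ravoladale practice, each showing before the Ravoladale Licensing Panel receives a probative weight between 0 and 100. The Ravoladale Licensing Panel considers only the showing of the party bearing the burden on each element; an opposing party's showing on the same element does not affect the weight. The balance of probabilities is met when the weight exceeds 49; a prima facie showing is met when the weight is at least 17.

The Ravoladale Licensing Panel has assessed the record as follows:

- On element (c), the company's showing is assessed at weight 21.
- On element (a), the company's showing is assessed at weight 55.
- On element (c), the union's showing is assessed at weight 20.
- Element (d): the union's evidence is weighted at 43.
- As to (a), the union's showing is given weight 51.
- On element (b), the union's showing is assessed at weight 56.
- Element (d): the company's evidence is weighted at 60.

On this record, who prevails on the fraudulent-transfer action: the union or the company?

company

At Stage 1 the union must meet the balance of probabilities (weight exceeds 49): on (a) the weight is 51 (the company's 55 is given no effect), which does exceed 49, so (a) meets the standard; on (b) the weight is 56, > 49, so (b) meets the standard.
  Stage 1 is satisfied; the onus moves to the company.
At Stage 2 the company must meet a prima facie showing (weight is at least 17): on (c) the weight is 21 (the union's 20 is given no effect), which does reach 17, so (c) meets the standard.
  Stage 2 carried; the burden shifts to the union.
At Stage 3 the union must meet the balance of probabilities (weight exceeds 49): on (d) the weight is 43 (the company's 60 is given no effect), ≤ 49, so (d) does not meet the standard.
  Stage 3 not carried; the union fails its burden.
The company prevails.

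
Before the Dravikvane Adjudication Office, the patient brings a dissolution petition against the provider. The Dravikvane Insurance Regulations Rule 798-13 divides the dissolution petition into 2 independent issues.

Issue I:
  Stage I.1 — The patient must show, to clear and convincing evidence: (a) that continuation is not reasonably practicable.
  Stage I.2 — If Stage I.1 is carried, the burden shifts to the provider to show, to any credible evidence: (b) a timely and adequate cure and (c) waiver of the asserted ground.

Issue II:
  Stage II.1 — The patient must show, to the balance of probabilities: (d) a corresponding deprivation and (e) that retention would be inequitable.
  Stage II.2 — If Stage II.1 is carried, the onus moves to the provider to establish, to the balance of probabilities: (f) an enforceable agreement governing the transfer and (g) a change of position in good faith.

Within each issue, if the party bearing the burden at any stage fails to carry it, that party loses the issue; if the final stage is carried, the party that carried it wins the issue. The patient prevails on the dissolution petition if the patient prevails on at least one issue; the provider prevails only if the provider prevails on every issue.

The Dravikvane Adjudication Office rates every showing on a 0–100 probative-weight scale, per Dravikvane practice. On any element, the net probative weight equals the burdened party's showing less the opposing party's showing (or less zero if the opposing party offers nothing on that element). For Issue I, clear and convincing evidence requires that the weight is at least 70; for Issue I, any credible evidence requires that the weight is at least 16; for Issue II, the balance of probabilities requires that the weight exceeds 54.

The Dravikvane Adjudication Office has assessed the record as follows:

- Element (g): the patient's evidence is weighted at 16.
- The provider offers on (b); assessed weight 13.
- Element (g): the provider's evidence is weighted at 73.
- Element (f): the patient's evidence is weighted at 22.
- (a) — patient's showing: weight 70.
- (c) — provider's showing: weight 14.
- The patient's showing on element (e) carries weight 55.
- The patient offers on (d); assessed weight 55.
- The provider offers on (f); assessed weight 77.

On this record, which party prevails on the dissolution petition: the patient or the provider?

— Issue I —
Stage I.1 — burden on patient; standard: clear and convincing evidence (weight is at least 70).
    (a): 70 ≥ 70 [met]
  The patient carries Stage I.1; the provider now bears the burden.
Stage I.2 — burden on provider; standard: any credible evidence (weight is at least 16).
    (b): 13 < 16 [not met]
    (c): 14 < 16 [not met]
  Stage I.2 not carried; the provider fails its burden.
The analysis ends at Stage I.2; the patient prevails on this issue.
— Issue II —
Stage II.1 (patient, the balance of probabilities, weight exceeds 54): (d) 55 > 54 — meets; (e) 55 > 54 — meets.
  Stage II.1 carried; the burden shifts to the provider.
Stage II.2 (provider, the balance of probabilities, weight exceeds 54): (f) net 77−22=55 > 54 — meets; (g) net 73−16=57 > 54 — meets.
  All elements met at the final stage.
With every stage satisfied, the provider prevails on this issue.
Per-issue: Issue I → patient; Issue II → provider. The patient must prevail on at least one issue; overall, the patient prevails.

patient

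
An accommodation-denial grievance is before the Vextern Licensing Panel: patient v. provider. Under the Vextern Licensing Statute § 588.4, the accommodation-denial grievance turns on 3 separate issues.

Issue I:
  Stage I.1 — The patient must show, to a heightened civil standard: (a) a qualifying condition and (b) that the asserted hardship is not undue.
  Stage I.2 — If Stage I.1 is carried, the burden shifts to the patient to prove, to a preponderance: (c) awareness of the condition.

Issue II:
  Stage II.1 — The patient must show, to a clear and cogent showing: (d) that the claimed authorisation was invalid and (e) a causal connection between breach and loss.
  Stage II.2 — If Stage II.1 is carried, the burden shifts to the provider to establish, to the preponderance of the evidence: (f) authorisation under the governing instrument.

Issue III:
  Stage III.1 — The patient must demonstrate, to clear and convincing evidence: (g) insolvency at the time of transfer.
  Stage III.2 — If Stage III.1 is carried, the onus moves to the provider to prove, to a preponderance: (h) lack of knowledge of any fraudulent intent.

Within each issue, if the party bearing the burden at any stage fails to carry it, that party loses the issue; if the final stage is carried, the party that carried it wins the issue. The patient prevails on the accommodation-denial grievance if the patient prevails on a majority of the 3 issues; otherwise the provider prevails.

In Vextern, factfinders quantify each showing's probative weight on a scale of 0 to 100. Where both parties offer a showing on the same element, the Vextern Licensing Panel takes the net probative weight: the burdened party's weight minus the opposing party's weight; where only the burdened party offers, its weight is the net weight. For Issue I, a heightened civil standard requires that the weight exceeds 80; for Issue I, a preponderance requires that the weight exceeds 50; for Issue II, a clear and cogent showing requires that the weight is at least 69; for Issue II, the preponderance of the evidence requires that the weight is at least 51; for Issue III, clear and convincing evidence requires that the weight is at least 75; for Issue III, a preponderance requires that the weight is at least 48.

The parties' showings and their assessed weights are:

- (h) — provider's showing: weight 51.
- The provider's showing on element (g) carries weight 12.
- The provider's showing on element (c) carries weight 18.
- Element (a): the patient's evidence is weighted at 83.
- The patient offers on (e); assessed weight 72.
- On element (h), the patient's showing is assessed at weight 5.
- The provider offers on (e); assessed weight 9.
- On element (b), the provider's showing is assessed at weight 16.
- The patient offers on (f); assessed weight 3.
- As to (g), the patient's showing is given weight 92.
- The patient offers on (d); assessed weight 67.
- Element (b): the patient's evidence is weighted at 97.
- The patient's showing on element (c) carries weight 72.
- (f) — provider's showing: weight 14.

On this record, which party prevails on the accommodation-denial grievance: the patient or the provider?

— Issue I —
At Stage I.1 the patient must meet a heightened civil standard (weight exceeds 80): on (a) the weight is 83, > 80, so (a) meets the standard; on (b) the weight is 97 less the opposing 16 gives net 81, > 80, so (b) meets the standard.
  Stage I.1 carried; the burden remains with the patient.
At Stage I.2 the patient must meet a preponderance (weight exceeds 50): on (c) the weight is 72 less the opposing 18 gives net 54, > 50, so (c) meets the standard.
  Stage I.2 carried; the final stage is satisfied.
Every stage carried; the patient prevails on this issue.
— Issue II —
Stage II.1 (patient, a clear and cogent showing, weight is at least 69): (d) 67 < 69 — fails; (e) net 72−9=63 < 69 — fails.
  Not every element is met, so the patient fails to carry Stage II.1.
The provider prevails on this issue.
— Issue III —
Stage III.1 — burden on patient; standard: clear and convincing evidence (weight is at least 75).
    (g): 92 − 12 = 80 ≥ 75 [met]
  Stage III.1 is satisfied; the onus moves to the provider.
Stage III.2 — burden on provider; standard: a preponderance (weight is at least 48).
    (h): 51 − 5 = 46 < 48 [not met]
  Not every element is met, so the provider fails to carry Stage III.2.
The patient prevails on this issue.
Per-issue: Issue I → patient; Issue II → provider; Issue III → patient. The patient must prevail on a majority of issues; overall, the patient prevails.

patient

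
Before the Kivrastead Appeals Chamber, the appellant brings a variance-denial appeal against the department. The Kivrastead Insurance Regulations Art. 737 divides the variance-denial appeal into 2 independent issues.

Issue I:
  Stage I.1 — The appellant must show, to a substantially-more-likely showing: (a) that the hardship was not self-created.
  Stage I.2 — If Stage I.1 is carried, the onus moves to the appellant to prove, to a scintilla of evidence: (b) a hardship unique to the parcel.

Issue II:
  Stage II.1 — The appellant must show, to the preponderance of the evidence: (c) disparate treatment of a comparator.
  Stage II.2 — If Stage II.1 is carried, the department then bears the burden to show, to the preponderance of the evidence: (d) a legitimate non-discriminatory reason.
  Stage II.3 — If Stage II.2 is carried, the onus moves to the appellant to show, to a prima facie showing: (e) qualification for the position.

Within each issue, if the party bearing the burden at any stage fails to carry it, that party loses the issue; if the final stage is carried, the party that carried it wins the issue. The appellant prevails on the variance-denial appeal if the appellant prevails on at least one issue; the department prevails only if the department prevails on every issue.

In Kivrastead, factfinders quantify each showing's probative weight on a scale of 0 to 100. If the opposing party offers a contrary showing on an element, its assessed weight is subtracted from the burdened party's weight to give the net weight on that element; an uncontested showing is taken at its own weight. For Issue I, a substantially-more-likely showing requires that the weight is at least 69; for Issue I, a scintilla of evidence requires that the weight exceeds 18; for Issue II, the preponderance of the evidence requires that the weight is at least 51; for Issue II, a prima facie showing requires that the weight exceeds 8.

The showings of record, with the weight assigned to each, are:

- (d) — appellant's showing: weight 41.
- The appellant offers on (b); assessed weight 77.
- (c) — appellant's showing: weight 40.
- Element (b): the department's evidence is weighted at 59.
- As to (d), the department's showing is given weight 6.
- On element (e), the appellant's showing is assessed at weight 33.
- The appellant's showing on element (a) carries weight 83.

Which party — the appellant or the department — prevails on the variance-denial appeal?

— Issue I —
Stage I.1 (appellant, a substantially-more-likely showing, weight is at least 69): (a) 83 ≥ 69 — meets.
  Stage I.1 carried; the burden remains with the appellant.
Stage I.2 (appellant, a scintilla of evidence, weight exceeds 18): (b) net 77−59=18 ≤ 18 — fails.
  The appellant does not carry Stage I.2.
The analysis ends at Stage I.2; the department prevails on this issue.
— Issue II —
Stage II.1 — burden on appellant; standard: the preponderance of the evidence (weight is at least 51).
    (c): 40 < 51 [not met]
  The appellant does not carry Stage II.1.
The department prevails on this issue.
Per-issue: Issue I → department; Issue II → department. The appellant must prevail on at least one issue; overall, the department prevails.

department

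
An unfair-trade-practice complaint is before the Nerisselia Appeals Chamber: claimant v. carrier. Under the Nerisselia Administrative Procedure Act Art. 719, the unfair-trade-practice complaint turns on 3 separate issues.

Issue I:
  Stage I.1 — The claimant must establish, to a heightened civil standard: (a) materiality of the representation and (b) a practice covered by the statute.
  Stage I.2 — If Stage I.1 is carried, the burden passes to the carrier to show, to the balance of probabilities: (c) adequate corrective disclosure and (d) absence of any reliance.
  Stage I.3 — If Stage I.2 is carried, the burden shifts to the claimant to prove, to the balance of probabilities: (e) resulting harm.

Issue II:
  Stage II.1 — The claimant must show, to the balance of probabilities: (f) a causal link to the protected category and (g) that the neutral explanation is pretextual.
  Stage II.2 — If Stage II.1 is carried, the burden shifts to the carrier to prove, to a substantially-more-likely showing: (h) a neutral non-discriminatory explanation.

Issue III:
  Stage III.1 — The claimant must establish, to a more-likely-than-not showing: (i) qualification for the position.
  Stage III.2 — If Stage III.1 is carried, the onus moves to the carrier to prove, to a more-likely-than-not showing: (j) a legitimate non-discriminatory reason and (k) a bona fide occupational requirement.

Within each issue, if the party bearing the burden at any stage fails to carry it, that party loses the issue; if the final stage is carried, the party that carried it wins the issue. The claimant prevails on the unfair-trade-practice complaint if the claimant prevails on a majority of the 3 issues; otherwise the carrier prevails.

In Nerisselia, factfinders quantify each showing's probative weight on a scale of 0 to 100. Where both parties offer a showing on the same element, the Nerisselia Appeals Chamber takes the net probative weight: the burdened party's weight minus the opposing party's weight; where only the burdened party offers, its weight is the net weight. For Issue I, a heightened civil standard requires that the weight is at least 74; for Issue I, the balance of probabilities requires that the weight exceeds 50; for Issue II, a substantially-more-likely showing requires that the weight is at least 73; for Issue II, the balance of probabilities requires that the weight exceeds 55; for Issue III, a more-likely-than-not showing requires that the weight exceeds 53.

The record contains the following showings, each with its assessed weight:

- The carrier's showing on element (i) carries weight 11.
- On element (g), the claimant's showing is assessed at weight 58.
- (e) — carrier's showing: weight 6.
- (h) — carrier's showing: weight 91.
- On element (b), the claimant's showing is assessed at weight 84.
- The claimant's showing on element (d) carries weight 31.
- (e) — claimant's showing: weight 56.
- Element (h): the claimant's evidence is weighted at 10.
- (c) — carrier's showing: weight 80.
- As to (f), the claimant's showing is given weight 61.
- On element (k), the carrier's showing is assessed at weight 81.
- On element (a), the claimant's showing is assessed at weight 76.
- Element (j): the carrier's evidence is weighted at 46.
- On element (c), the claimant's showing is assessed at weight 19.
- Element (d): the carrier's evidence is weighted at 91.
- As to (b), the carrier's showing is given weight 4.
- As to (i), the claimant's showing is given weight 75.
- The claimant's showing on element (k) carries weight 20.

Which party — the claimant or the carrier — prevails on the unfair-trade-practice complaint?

carrier

— Issue I —
At Stage I.1 the claimant must meet a heightened civil standard (weight is at least 74): on (a) the weight is 76, ≥ 74, so (a) meets the standard; on (b) the weight is 84 less the opposing 4 gives net 80, which does reach 74, so (b) meets the standard.
  Stage I.1 is satisfied; the onus moves to the carrier.
At Stage I.2 the carrier must meet the balance of probabilities (weight exceeds 50): on (c) the weight is 80 less the opposing 19 gives net 61, > 50, so (c) meets the standard; on (d) the weight is 91 less the opposing 31 gives net 60, > 50, so (d) meets the standard.
  Stage I.2 is satisfied; the onus moves to the claimant.
At Stage I.3 the claimant must meet the balance of probabilities (weight exceeds 50): on (e) the weight is 56 less the opposing 6 gives net 50, ≤ 50, so (e) does not meet the standard.
  Stage I.3 not carried; the claimant fails its burden.
So the carrier prevails on this issue.
— Issue II —
At Stage II.1 the claimant must meet the balance of probabilities (weight exceeds 55): on (f) the weight is 61, which does exceed 55, so (f) meets the standard; on (g) the weight is 58, > 55, so (g) meets the standard.
  The claimant carries Stage II.1; the carrier now bears the burden.
At Stage II.2 the carrier must meet a substantially-more-likely showing (weight is at least 73): on (h) the weight is 91 less the opposing 10 gives net 81, ≥ 73, so (h) meets the standard.
  The carrier carries the last stage.
With every stage satisfied, the carrier prevails on this issue.
— Issue III —
Stage III.1 (claimant, a more-likely-than-not showing, weight exceeds 53): (i) net 75−11=64 > 53 — meets.
  Stage III.1 carried; the burden shifts to the carrier.
Stage III.2 (carrier, a more-likely-than-not showing, weight exceeds 53): (j) 46 ≤ 53 — fails; (k) net 81−20=61 > 53 — meets.
  Stage III.2 not carried; the carrier fails its burden.
The claimant prevails on this issue.
Per-issue: Issue I → carrier; Issue II → carrier; Issue III → claimant. The claimant must prevail on a majority of issues; overall, the carrier prevails.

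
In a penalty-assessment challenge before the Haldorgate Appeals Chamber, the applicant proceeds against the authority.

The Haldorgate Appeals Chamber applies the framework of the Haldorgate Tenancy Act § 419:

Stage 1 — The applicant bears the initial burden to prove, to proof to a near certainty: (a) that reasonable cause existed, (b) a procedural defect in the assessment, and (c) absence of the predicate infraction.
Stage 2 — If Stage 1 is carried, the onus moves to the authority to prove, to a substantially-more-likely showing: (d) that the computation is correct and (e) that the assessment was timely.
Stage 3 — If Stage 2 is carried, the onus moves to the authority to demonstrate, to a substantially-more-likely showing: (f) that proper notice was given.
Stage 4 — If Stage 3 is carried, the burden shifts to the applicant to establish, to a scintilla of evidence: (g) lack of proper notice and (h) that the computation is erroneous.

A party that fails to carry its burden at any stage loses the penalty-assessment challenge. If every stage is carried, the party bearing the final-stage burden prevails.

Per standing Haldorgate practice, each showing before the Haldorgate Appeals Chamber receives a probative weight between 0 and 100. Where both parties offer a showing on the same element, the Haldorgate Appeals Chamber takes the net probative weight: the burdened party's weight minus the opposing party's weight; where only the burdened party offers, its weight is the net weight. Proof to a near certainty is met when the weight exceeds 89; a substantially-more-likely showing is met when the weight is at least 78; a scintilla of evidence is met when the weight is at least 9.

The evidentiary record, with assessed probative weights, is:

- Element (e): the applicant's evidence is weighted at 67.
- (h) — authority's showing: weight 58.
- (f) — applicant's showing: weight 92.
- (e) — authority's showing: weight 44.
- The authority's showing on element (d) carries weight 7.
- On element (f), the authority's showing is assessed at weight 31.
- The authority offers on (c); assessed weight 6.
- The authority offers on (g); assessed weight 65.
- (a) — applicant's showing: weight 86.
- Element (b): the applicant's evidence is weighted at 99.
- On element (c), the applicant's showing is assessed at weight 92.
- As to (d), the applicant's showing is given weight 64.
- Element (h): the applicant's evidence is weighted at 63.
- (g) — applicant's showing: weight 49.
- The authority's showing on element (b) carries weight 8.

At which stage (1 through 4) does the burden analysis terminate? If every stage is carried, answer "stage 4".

stage 1

Stage 1 — burden on applicant; standard: proof to a near certainty (weight exceeds 89).
    (a): 86 ≤ 89 [not met]
    (b): 99 − 8 = 91 > 89 [met]
    (c): 92 − 6 = 86 ≤ 89 [not met]
  Stage 1 not carried; the applicant fails its burden.
The analysis ends at Stage 1; the authority prevails.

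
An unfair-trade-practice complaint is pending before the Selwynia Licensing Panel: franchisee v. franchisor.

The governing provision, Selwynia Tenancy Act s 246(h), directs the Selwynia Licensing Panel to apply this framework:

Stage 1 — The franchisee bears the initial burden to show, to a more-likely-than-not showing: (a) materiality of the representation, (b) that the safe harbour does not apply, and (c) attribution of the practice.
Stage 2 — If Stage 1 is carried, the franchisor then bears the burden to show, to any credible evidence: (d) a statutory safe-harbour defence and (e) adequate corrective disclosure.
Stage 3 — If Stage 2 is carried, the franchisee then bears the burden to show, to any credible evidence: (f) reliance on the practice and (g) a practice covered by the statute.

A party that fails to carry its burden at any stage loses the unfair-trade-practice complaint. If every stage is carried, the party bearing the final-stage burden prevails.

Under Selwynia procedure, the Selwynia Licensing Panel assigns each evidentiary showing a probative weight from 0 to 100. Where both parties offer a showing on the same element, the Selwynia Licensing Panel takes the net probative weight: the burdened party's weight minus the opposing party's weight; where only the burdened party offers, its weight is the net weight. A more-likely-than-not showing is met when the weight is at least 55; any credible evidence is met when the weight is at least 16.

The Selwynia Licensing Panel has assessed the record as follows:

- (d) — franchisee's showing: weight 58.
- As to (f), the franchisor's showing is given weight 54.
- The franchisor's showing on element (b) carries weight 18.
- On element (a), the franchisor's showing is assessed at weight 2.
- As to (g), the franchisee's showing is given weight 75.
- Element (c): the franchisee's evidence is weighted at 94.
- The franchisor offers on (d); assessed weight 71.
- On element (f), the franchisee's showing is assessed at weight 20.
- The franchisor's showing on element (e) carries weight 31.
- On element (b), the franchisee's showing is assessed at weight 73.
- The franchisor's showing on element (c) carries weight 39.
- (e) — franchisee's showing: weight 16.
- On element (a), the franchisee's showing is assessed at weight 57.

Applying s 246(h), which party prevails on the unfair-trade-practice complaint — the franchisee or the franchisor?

franchisee

Stage 1 — burden on franchisee; standard: a more-likely-than-not showing (weight is at least 55).
    (a): 57 − 2 = 55 ≥ 55 [met]
    (b): 73 − 18 = 55 ≥ 55 [met]
    (c): 94 − 39 = 55 ≥ 55 [met]
  All elements met. The burden passes to the franchisor.
Stage 2 — burden on franchisor; standard: any credible evidence (weight is at least 16).
    (d): 71 − 58 = 13 < 16 [not met]
    (e): 31 − 16 = 15 < 16 [not met]
  The franchisor does not carry Stage 2.
The analysis ends at Stage 2; the franchisee prevails.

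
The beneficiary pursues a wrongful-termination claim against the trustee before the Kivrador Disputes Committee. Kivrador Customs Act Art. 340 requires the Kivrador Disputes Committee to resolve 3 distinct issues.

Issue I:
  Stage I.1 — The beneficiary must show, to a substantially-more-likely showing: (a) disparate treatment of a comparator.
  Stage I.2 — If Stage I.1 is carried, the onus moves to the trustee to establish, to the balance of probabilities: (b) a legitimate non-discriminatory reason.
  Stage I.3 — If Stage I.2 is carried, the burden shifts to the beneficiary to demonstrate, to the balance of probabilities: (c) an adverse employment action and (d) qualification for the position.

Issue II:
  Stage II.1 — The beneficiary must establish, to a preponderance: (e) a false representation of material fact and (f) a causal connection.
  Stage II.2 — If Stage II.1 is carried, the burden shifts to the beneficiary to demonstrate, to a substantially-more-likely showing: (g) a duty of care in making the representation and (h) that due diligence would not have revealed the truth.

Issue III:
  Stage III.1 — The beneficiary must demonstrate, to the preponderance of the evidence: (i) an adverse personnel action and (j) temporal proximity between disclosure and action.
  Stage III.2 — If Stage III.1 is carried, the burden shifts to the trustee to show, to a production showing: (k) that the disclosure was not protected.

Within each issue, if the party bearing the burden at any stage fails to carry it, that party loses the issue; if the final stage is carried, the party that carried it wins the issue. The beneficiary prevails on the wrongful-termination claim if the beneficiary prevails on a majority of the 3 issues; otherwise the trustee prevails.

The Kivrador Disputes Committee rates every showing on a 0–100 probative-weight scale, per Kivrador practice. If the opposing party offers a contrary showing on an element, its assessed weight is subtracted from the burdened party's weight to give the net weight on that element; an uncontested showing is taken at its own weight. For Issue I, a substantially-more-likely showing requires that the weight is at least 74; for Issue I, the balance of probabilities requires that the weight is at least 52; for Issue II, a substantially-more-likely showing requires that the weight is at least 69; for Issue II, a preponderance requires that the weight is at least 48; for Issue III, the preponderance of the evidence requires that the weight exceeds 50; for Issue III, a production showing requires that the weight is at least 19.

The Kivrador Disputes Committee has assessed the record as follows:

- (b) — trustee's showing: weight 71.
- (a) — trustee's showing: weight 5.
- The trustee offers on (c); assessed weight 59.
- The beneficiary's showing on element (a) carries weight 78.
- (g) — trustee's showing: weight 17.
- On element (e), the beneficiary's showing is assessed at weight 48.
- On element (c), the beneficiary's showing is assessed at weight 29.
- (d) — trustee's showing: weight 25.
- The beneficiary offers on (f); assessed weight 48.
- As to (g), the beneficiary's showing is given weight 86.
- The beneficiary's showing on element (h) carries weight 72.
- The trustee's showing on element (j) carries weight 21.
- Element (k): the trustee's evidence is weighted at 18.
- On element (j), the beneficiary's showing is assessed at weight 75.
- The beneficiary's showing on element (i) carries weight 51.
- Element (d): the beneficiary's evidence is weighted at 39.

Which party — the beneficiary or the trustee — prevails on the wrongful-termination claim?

— Issue I —
Stage I.1 (beneficiary, a substantially-more-likely showing, weight is at least 74): (a) net 78−5=73 < 74 — fails.
  Not every element is met, so the beneficiary fails to carry Stage I.1.
So the trustee prevails on this issue.
— Issue II —
Stage II.1 — burden on beneficiary; standard: a preponderance (weight is at least 48).
    (e): 48 ≥ 48 [met]
    (f): 48 ≥ 48 [met]
  All elements met. The beneficiary retains the burden for Stage II.2.
Stage II.2 — burden on beneficiary; standard: a substantially-more-likely showing (weight is at least 69).
    (g): 86 − 17 = 69 ≥ 69 [met]
    (h): 72 ≥ 69 [met]
  All elements met at the final stage.
All stages carried — the beneficiary prevails on this issue.
— Issue III —
At Stage III.1 the beneficiary must meet the preponderance of the evidence (weight exceeds 50): on (i) the weight is 51, which does exceed 50, so (i) meets the standard; on (j) the weight is 75 less the opposing 21 gives net 54, > 50, so (j) meets the standard.
  Stage III.1 is satisfied; the onus moves to the trustee.
At Stage III.2 the trustee must meet a production showing (weight is at least 19): on (k) the weight is 18, < 19, so (k) does not meet the standard.
  The trustee does not carry Stage III.2.
The analysis ends at Stage III.2; the beneficiary prevails on this issue.
Per-issue: Issue I → trustee; Issue II → beneficiary; Issue III → beneficiary. The beneficiary must prevail on a majority of issues; overall, the beneficiary prevails.

beneficiary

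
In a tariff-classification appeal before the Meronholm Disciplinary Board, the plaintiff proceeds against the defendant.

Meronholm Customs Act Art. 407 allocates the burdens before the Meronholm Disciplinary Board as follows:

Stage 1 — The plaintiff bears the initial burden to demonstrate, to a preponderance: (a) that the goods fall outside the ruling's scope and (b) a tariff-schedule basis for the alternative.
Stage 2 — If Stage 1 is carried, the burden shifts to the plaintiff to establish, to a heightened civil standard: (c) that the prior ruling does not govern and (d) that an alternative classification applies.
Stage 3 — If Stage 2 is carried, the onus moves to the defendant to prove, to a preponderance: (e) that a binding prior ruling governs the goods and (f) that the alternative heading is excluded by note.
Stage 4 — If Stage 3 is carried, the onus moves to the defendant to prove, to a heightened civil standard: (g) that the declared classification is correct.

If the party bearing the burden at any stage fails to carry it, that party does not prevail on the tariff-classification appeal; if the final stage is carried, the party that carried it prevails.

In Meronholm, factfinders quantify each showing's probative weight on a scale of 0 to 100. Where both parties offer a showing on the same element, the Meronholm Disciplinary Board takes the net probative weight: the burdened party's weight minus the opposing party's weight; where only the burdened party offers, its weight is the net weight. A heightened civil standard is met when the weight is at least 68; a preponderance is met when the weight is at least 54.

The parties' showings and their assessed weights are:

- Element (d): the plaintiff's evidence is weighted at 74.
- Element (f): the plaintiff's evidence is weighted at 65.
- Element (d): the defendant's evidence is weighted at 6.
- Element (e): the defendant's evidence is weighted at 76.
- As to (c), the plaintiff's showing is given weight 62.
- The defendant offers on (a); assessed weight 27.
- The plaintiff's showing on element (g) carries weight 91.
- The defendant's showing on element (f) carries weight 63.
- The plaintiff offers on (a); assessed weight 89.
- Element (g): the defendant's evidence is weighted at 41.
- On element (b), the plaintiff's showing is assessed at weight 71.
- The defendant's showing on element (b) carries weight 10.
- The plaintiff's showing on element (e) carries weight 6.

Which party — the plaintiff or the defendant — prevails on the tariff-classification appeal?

defendant

Stage 1 (plaintiff, a preponderance, weight is at least 54): (a) net 89−27=62 ≥ 54 — meets; (b) net 71−10=61 ≥ 54 — meets.
  All elements met. The plaintiff retains the burden for Stage 2.
Stage 2 (plaintiff, a heightened civil standard, weight is at least 68): (c) 62 < 68 — fails; (d) net 74−6=68 ≥ 68 — meets.
  Not every element is met, so the plaintiff fails to carry Stage 2.
So the defendant prevails.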